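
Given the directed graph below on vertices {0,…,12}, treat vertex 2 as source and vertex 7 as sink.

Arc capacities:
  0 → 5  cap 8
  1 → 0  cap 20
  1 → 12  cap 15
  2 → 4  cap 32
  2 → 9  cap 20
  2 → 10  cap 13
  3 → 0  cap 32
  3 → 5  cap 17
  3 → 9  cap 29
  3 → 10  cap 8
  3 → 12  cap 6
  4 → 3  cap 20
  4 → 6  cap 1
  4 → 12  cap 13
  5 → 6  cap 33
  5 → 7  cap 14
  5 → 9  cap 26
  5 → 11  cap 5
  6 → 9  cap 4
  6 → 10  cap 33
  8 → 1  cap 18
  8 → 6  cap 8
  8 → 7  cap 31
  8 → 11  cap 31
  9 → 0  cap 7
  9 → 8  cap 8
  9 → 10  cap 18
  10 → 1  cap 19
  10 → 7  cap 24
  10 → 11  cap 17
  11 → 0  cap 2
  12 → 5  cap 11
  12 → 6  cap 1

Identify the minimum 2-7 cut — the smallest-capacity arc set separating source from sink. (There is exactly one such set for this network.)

augment #1: 2→10→7 push 13
augment #2: 2→9→8→7 push 8
augment #3: 2→9→10→7 push 11
augment #4: 2→4→3→5→7 push 14
max flow = 46; residual-reachable set from 2 gives S-side
cut edges (S→T): {(5,7), (9,8), (10,7)} total cap 46

Min-cut arcs: {(5,7), (9,8), (10,7)} (total capacity 46)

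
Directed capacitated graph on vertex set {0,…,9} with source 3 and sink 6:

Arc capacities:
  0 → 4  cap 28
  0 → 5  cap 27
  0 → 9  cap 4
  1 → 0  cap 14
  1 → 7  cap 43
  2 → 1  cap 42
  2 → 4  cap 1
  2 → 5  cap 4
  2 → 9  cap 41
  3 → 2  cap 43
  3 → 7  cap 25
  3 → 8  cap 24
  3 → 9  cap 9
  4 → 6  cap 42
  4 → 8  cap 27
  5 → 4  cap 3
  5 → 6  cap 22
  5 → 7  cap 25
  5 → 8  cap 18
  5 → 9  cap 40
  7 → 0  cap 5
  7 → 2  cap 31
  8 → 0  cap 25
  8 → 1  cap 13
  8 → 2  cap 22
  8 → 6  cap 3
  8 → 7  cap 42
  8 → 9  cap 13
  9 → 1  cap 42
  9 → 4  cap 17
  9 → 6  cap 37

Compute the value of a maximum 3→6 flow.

Maximum flow value: 98

augment #1: 3→8→6 bottleneck 3, total now 3
augment #2: 3→9→6 bottleneck 9, total now 12
augment #3: 3→2→4→6 bottleneck 1, total now 13
augment #4: 3→2→5→6 bottleneck 4, total now 17
augment #5: 3→2→9→6 bottleneck 28, total now 45
augment #6: 3→2→9→4→6 bottleneck 10, total now 55
augment #7: 3→7→0→4→6 bottleneck 5, total now 60
augment #8: 3→8→0→4→6 bottleneck 21, total now 81
augment #9: 3→7→2→9→4→6 bottleneck 3, total now 84
augment #10: 3→7→2→1→0→4→6 bottleneck 2, total now 86
augment #11: 3→7→2→1→0→5→6 bottleneck 12, total now 98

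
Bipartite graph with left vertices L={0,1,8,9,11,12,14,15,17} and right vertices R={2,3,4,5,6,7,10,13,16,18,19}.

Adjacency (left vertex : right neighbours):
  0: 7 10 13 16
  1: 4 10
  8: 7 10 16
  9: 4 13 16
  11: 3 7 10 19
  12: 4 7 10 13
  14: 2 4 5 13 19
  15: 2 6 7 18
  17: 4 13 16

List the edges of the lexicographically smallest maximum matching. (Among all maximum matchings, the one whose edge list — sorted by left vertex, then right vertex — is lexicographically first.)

|M| = 8 (so the lex-smallest maximum matching has 8 edges)
process left vertices in ascending order; for each, take the smallest-labelled available neighbour that still permits 8 edges overall, or leave it unmatched if none does
lex-smallest matching: {0-7, 1-4, 8-10, 9-13, 11-3, 14-2, 15-6, 17-16}

Lex-smallest maximum matching: {(0,7), (1,4), (8,10), (9,13), (11,3), (14,2), (15,6), (17,16)}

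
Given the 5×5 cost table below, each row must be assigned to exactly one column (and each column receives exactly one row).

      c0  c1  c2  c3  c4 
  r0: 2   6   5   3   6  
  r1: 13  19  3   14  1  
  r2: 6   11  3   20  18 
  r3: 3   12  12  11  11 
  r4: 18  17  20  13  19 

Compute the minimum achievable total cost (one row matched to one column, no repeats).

Minimum assignment cost: 26

optimal assignment: row0→col1 (cost 6), row1→col4 (cost 1), row2→col2 (cost 3), row3→col0 (cost 3), row4→col3 (cost 13)
total = 6 + 1 + 3 + 3 + 13 = 26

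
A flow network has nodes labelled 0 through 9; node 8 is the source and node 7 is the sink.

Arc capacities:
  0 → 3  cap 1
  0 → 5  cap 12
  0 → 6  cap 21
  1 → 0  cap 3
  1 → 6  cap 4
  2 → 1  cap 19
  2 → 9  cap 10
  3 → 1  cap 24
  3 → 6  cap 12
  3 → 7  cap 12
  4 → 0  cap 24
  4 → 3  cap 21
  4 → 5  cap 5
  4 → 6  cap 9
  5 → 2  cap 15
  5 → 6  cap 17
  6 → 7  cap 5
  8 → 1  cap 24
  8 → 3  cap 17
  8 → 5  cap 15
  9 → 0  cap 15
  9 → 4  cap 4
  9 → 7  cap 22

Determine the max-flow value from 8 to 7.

augment #1: 8→3→7 bottleneck 12, total now 12
augment #2: 8→1→6→7 bottleneck 4, total now 16
augment #3: 8→3→6→7 bottleneck 1, total now 17
augment #4: 8→5→2→9→7 bottleneck 10, total now 27

Maximum flow value: 27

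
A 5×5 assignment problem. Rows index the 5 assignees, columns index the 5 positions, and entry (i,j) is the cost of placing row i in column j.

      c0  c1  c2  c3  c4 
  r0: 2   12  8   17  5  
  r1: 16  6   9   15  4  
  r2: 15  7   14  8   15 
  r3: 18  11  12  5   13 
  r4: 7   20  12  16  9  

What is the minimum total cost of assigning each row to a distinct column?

optimal assignment: row0→col0 (cost 2), row1→col4 (cost 4), row2→col1 (cost 7), row3→col3 (cost 5), row4→col2 (cost 12)
total = 2 + 4 + 7 + 5 + 12 = 30

Minimum assignment cost: 30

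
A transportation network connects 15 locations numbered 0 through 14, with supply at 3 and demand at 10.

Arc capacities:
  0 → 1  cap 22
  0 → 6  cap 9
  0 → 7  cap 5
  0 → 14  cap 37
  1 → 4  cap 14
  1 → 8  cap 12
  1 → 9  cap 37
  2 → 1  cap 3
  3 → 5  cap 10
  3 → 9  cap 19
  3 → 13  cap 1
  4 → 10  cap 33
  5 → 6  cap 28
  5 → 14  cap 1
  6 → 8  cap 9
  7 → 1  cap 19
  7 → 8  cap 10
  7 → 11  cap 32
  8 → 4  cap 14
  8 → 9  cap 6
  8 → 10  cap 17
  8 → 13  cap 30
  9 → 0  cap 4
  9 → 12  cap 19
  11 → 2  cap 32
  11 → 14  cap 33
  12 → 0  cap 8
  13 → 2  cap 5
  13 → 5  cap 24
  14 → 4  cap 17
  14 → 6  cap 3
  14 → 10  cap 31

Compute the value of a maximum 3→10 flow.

augment #1: 3→5→14→10 bottleneck 1, total now 1
augment #2: 3→5→6→8→10 bottleneck 9, total now 10
augment #3: 3→9→0→14→10 bottleneck 4, total now 14
augment #4: 3→9→12→0→14→10 bottleneck 8, total now 22
augment #5: 3→13→2→1→4→10 bottleneck 1, total now 23

Maximum flow value: 23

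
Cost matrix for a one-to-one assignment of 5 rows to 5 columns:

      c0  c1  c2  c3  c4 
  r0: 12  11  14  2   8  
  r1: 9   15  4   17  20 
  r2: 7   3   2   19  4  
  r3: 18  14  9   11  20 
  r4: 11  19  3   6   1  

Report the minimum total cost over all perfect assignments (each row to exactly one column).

Minimum assignment cost: 24

optimal assignment: row0→col3 (cost 2), row1→col0 (cost 9), row2→col1 (cost 3), row3→col2 (cost 9), row4→col4 (cost 1)
total = 2 + 9 + 3 + 9 + 1 = 24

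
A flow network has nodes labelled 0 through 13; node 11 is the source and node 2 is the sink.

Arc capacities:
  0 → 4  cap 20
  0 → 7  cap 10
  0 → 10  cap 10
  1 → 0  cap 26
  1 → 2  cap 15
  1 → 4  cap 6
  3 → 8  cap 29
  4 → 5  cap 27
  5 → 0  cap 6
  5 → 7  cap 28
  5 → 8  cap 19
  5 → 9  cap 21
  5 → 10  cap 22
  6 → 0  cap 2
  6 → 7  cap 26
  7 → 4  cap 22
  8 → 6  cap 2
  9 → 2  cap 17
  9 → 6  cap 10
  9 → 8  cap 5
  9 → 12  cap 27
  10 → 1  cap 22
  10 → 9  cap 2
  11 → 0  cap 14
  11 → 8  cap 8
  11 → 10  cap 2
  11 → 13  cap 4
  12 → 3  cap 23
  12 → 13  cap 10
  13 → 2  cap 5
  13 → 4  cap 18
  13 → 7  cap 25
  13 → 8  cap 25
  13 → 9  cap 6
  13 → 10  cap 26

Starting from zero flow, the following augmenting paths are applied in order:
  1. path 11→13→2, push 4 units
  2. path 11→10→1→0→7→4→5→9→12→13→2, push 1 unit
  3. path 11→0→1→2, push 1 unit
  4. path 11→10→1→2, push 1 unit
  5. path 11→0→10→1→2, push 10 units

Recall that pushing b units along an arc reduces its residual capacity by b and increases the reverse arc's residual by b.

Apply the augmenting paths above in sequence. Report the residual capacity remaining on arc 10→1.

after path 1 (11→13→2, push 4): res(10,1)=22
after path 2 (11→10→1→0→7→4→5→9→12→13→2, push 1): res(10,1)=21
after path 3 (11→0→1→2, push 1): res(10,1)=21
after path 4 (11→10→1→2, push 1): res(10,1)=20
after path 5 (11→0→10→1→2, push 10): res(10,1)=10

Residual capacity of (10,1): 10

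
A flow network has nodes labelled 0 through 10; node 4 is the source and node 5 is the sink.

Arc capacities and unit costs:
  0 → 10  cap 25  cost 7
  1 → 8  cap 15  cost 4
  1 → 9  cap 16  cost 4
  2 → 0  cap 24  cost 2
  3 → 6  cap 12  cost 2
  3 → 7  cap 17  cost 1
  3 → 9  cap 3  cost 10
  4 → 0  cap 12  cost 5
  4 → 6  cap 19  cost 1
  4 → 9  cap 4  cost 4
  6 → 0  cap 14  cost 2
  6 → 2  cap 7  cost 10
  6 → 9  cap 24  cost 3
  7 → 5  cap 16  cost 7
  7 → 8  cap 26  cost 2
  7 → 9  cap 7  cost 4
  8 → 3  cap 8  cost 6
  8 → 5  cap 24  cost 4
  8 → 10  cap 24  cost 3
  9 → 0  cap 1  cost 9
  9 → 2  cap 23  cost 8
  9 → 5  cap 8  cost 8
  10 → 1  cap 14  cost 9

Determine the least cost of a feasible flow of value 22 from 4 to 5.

shortest-cost path #1: 4→9→5 push 4 @ unit cost 12 (adds 48)
shortest-cost path #2: 4→6→9→5 push 4 @ unit cost 12 (adds 48)
shortest-cost path #3: 4→6→0→10→1→8→5 push 14 @ unit cost 27 (adds 378)
total cost = 474

Minimum cost for 22 units: 474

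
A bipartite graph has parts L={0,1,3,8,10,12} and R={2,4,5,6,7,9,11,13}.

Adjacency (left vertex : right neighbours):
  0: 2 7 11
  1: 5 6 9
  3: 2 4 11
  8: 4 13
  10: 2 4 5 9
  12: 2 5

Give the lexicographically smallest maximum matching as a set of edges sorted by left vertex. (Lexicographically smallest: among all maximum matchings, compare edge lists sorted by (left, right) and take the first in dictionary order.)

|M| = 6 (so the lex-smallest maximum matching has 6 edges)
process left vertices in ascending order; for each, take the smallest-labelled available neighbour that still permits 6 edges overall, or leave it unmatched if none does
lex-smallest matching: {0-2, 1-6, 3-4, 8-13, 10-9, 12-5}

Lex-smallest maximum matching: {(0,2), (1,6), (3,4), (8,13), (10,9), (12,5)}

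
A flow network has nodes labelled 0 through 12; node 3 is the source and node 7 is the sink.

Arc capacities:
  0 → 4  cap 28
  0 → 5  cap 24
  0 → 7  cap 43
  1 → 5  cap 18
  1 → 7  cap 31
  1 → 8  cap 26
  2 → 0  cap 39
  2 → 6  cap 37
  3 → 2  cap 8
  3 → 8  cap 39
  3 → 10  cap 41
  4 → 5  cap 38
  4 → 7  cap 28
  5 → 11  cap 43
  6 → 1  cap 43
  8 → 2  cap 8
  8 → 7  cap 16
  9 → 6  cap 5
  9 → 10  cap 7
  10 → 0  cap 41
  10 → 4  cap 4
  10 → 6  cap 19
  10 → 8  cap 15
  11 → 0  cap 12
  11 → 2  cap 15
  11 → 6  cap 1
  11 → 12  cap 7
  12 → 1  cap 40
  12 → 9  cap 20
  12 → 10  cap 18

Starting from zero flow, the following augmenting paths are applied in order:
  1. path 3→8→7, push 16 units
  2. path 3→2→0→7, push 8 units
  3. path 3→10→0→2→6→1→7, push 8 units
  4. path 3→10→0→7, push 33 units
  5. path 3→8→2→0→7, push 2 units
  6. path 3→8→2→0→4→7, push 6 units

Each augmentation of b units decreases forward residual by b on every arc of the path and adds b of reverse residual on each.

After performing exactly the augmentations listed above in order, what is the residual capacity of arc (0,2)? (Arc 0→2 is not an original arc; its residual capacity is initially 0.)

after path 1 (3→8→7, push 16): res(0,2)=0
after path 2 (3→2→0→7, push 8): res(0,2)=8
after path 3 (3→10→0→2→6→1→7, push 8): res(0,2)=0
after path 4 (3→10→0→7, push 33): res(0,2)=0
after path 5 (3→8→2→0→7, push 2): res(0,2)=2
after path 6 (3→8→2→0→4→7, push 6): res(0,2)=8

Residual capacity of (0,2): 8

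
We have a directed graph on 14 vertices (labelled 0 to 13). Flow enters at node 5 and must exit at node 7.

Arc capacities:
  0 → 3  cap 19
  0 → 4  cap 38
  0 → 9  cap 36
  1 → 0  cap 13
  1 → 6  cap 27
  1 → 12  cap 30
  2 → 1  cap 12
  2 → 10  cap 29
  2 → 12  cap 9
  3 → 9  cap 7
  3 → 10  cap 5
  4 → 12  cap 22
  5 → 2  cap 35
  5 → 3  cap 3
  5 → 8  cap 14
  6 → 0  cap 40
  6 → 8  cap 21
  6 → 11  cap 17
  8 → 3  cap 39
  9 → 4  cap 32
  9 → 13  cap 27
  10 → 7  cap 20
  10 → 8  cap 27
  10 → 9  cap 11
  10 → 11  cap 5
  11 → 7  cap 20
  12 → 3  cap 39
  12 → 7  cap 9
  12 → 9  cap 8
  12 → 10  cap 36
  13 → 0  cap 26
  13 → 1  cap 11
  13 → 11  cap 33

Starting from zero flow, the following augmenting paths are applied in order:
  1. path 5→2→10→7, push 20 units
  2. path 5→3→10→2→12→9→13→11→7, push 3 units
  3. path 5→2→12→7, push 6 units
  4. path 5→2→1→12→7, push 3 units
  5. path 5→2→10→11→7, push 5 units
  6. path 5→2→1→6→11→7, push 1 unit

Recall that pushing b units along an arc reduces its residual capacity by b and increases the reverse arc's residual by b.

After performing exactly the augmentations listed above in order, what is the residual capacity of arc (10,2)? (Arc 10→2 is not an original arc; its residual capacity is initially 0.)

after path 1 (5→2→10→7, push 20): res(10,2)=20
after path 2 (5→3→10→2→12→9→13→11→7, push 3): res(10,2)=17
after path 3 (5→2→12→7, push 6): res(10,2)=17
after path 4 (5→2→1→12→7, push 3): res(10,2)=17
after path 5 (5→2→10→11→7, push 5): res(10,2)=22
after path 6 (5→2→1→6→11→7, push 1): res(10,2)=22

Residual capacity of (10,2): 22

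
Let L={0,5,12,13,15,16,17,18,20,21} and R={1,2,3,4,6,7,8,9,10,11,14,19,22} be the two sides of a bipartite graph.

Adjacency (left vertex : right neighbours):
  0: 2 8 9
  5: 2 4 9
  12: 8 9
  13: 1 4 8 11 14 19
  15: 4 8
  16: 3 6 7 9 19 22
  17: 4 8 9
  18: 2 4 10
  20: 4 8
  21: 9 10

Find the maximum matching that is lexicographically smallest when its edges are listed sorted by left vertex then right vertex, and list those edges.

Lex-smallest maximum matching: {(0,2), (5,4), (12,8), (13,1), (16,3), (17,9), (18,10)}

|M| = 7 (so the lex-smallest maximum matching has 7 edges)
process left vertices in ascending order; for each, take the smallest-labelled available neighbour that still permits 7 edges overall, or leave it unmatched if none does
lex-smallest matching: {0-2, 5-4, 12-8, 13-1, 16-3, 17-9, 18-10}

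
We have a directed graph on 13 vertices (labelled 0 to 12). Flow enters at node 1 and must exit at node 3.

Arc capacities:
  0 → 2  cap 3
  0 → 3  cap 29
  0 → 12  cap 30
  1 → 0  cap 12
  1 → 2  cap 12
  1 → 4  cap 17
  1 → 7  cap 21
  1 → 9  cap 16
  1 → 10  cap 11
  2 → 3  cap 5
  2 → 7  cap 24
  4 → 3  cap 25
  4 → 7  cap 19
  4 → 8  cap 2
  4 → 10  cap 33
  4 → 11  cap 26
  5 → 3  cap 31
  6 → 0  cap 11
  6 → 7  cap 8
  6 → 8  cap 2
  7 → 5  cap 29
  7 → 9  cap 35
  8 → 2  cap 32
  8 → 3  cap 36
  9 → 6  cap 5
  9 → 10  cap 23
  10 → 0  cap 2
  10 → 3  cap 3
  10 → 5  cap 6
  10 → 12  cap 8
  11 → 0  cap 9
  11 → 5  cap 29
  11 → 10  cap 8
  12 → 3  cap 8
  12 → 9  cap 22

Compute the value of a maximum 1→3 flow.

Maximum flow value: 83

augment #1: 1→0→3 bottleneck 12, total now 12
augment #2: 1→2→3 bottleneck 5, total now 17
augment #3: 1→4→3 bottleneck 17, total now 34
augment #4: 1→10→3 bottleneck 3, total now 37
augment #5: 1→7→5→3 bottleneck 21, total now 58
augment #6: 1→10→0→3 bottleneck 2, total now 60
augment #7: 1→10→5→3 bottleneck 6, total now 66
augment #8: 1→2→7→5→3 bottleneck 4, total now 70
augment #9: 1→9→6→0→3 bottleneck 5, total now 75
augment #10: 1→9→10→12→3 bottleneck 8, total now 83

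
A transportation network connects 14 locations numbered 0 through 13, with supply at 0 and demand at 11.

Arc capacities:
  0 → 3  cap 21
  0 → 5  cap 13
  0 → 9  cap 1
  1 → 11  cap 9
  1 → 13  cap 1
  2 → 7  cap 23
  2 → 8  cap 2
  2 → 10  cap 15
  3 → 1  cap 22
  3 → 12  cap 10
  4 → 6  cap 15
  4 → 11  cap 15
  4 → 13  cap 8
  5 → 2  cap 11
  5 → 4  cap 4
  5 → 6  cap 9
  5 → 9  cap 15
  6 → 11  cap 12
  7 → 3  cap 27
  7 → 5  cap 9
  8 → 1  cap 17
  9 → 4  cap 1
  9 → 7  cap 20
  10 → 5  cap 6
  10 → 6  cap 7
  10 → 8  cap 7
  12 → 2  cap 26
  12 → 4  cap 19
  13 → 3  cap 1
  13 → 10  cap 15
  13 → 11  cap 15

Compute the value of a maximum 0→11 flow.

Maximum flow value: 34

augment #1: 0→3→1→11 bottleneck 9, total now 9
augment #2: 0→5→4→11 bottleneck 4, total now 13
augment #3: 0→5→6→11 bottleneck 9, total now 22
augment #4: 0→9→4→11 bottleneck 1, total now 23
augment #5: 0→3→1→13→11 bottleneck 1, total now 24
augment #6: 0→3→12→4→11 bottleneck 10, total now 34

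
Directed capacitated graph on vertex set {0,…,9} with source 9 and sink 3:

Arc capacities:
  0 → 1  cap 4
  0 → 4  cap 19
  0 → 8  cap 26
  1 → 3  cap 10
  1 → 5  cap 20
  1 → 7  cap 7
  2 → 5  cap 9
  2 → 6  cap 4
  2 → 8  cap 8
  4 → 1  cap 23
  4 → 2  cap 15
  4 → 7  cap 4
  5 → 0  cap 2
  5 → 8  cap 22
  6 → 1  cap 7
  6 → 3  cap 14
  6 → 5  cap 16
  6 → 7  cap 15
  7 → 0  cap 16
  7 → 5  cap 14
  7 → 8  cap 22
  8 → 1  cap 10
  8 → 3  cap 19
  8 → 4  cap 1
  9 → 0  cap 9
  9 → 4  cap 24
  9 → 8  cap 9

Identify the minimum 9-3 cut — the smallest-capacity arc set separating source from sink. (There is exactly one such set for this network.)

Min-cut arcs: {(1,3), (2,6), (8,3)} (total capacity 33)

augment #1: 9→8→3 push 9
augment #2: 9→0→1→3 push 4
augment #3: 9→0→8→3 push 5
augment #4: 9→4→1→3 push 6
augment #5: 9→4→2→6→3 push 4
augment #6: 9→4→2→8→3 push 5
max flow = 33; residual-reachable set from 9 gives S-side
cut edges (S→T): {(1,3), (2,6), (8,3)} total cap 33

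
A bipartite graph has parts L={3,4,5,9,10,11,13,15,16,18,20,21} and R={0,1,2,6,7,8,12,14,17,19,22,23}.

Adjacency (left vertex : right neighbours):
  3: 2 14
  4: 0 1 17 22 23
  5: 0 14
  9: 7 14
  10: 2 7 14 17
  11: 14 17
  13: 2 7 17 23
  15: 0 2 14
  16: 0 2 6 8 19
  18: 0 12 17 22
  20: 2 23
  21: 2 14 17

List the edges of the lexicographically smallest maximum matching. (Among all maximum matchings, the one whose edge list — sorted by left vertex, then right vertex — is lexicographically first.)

Lex-smallest maximum matching: {(3,2), (4,1), (5,0), (9,7), (10,14), (11,17), (13,23), (16,6), (18,12)}

|M| = 9 (so the lex-smallest maximum matching has 9 edges)
process left vertices in ascending order; for each, take the smallest-labelled available neighbour that still permits 9 edges overall, or leave it unmatched if none does
lex-smallest matching: {3-2, 4-1, 5-0, 9-7, 10-14, 11-17, 13-23, 16-6, 18-12}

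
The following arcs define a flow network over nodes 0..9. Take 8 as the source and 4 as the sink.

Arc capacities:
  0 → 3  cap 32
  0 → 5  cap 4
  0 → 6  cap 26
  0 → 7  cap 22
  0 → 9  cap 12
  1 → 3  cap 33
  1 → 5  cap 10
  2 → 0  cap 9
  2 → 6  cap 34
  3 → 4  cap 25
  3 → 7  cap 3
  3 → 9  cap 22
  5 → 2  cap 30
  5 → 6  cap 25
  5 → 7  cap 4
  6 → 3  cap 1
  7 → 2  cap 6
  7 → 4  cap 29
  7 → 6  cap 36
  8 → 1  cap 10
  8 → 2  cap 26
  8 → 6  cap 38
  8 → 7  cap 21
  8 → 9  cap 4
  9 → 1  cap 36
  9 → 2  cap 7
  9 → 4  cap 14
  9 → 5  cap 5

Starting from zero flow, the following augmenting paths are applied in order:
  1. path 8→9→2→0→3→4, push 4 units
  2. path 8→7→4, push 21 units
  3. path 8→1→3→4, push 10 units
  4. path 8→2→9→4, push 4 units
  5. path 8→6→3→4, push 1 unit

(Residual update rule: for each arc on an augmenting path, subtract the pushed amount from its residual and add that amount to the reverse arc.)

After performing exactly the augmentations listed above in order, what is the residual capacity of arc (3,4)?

after path 1 (8→9→2→0→3→4, push 4): res(3,4)=21
after path 2 (8→7→4, push 21): res(3,4)=21
after path 3 (8→1→3→4, push 10): res(3,4)=11
after path 4 (8→2→9→4, push 4): res(3,4)=11
after path 5 (8→6→3→4, push 1): res(3,4)=10

Residual capacity of (3,4): 10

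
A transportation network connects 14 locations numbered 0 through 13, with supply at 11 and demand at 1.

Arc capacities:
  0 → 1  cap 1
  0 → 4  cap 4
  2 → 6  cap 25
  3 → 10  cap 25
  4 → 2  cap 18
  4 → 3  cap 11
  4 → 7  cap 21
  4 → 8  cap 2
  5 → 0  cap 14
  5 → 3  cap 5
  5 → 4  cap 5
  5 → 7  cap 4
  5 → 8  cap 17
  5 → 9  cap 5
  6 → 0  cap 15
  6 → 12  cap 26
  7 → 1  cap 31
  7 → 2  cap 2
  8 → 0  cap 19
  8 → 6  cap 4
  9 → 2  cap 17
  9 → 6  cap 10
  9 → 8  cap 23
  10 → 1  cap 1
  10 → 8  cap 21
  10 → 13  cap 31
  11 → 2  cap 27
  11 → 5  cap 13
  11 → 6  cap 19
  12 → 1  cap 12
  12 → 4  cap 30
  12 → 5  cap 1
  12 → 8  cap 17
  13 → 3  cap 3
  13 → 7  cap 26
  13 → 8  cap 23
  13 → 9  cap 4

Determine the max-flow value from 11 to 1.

Maximum flow value: 44

augment #1: 11→5→0→1 bottleneck 1, total now 1
augment #2: 11→5→7→1 bottleneck 4, total now 5
augment #3: 11→6→12→1 bottleneck 12, total now 17
augment #4: 11→5→3→10→1 bottleneck 1, total now 18
augment #5: 11→5→4→7→1 bottleneck 5, total now 23
augment #6: 11→5→0→4→7→1 bottleneck 2, total now 25
augment #7: 11→6→0→4→7→1 bottleneck 2, total now 27
augment #8: 11→6→12→4→7→1 bottleneck 5, total now 32
augment #9: 11→2→6→12→4→7→1 bottleneck 7, total now 39
augment #10: 11→2→6→0→5→3→10→13→7→1 bottleneck 3, total now 42
augment #11: 11→2→6→12→4→3→10→13→7→1 bottleneck 2, total now 44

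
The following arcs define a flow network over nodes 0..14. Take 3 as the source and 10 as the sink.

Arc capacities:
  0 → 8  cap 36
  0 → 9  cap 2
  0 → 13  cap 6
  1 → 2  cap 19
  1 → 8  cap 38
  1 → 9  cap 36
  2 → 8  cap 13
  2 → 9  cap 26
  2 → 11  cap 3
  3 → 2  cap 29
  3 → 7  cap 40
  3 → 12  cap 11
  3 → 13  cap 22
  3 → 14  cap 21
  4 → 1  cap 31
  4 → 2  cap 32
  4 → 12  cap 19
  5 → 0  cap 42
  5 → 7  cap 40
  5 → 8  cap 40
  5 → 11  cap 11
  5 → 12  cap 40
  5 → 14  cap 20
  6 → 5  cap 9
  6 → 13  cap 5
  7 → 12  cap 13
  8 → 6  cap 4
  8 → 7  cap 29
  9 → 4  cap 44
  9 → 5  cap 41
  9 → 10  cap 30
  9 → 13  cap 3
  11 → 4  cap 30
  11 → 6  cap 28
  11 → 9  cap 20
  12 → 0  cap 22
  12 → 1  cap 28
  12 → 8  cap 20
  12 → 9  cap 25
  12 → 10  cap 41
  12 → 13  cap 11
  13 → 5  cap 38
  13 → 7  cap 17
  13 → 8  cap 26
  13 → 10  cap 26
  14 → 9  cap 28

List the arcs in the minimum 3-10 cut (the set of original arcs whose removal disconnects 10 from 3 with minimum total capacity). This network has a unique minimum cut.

Min-cut arcs: {(3,2), (3,12), (3,13), (3,14), (7,12)} (total capacity 96)

augment #1: 3→12→10 push 11
augment #2: 3→13→10 push 22
augment #3: 3→2→9→10 push 26
augment #4: 3→7→12→10 push 13
augment #5: 3→14→9→10 push 4
augment #6: 3→14→9→13→10 push 3
augment #7: 3→2→8→6→13→10 push 1
augment #8: 3→2→11→4→12→10 push 2
augment #9: 3→14→9→4→12→10 push 14
max flow = 96; residual-reachable set from 3 gives S-side
cut edges (S→T): {(3,2), (3,12), (3,13), (3,14), (7,12)} total cap 96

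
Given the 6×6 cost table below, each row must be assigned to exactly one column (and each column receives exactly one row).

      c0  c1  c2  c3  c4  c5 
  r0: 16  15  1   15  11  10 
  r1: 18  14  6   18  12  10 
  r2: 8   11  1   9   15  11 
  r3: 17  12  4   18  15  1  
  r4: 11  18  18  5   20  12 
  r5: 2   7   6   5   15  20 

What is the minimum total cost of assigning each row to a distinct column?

Minimum assignment cost: 32

optimal assignment: row0→col2 (cost 1), row1→col4 (cost 12), row2→col1 (cost 11), row3→col5 (cost 1), row4→col3 (cost 5), row5→col0 (cost 2)
total = 1 + 12 + 11 + 1 + 5 + 2 = 32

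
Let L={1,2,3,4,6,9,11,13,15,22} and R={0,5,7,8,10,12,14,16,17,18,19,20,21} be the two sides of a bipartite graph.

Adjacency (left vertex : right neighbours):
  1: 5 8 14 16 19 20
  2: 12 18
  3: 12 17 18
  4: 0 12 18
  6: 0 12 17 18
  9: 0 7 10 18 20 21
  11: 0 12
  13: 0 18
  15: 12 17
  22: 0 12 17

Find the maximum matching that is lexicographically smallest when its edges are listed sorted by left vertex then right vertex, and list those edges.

|M| = 6 (so the lex-smallest maximum matching has 6 edges)
process left vertices in ascending order; for each, take the smallest-labelled available neighbour that still permits 6 edges overall, or leave it unmatched if none does
lex-smallest matching: {1-5, 2-12, 3-17, 4-0, 6-18, 9-7}

Lex-smallest maximum matching: {(1,5), (2,12), (3,17), (4,0), (6,18), (9,7)}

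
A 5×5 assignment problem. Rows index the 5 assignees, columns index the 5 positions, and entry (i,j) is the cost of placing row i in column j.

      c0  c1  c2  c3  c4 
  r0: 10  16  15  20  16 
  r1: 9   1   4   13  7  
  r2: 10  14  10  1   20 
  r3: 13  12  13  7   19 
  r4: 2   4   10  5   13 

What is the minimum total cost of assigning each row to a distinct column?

Minimum assignment cost: 33

optimal assignment: row0→col4 (cost 16), row1→col1 (cost 1), row2→col3 (cost 1), row3→col2 (cost 13), row4→col0 (cost 2)
total = 16 + 1 + 1 + 13 + 2 = 33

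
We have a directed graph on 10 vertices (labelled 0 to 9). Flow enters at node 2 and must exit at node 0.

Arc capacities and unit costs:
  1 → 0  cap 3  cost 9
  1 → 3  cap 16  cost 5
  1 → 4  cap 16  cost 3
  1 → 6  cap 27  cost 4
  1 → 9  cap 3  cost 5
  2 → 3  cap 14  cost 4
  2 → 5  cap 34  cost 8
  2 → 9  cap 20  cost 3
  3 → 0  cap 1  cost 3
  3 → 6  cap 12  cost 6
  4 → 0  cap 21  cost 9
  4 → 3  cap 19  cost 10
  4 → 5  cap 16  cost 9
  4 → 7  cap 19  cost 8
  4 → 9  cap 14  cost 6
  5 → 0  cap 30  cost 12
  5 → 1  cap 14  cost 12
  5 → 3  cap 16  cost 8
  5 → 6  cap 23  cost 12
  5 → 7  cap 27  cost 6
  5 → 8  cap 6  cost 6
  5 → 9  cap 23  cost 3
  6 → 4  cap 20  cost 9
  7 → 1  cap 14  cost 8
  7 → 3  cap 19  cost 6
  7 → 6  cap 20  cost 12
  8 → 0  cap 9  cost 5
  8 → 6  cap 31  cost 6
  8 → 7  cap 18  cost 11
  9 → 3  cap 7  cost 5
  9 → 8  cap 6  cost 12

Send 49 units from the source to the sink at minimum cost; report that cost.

shortest-cost path #1: 2→3→0 push 1 @ unit cost 7 (adds 7)
shortest-cost path #2: 2→5→8→0 push 6 @ unit cost 19 (adds 114)
shortest-cost path #3: 2→5→0 push 28 @ unit cost 20 (adds 560)
shortest-cost path #4: 2→9→8→0 push 3 @ unit cost 20 (adds 60)
shortest-cost path #5: 2→9→8→5→0 push 2 @ unit cost 21 (adds 42)
shortest-cost path #6: 2→3→6→4→0 push 9 @ unit cost 28 (adds 252)
total cost = 1035

Minimum cost for 49 units: 1035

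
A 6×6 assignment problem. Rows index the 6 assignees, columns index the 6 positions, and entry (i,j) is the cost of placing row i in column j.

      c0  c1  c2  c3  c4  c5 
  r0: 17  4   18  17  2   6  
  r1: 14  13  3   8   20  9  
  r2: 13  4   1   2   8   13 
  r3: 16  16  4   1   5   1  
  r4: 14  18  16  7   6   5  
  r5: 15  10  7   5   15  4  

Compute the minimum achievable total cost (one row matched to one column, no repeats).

optimal assignment: row0→col4 (cost 2), row1→col2 (cost 3), row2→col1 (cost 4), row3→col3 (cost 1), row4→col0 (cost 14), row5→col5 (cost 4)
total = 2 + 3 + 4 + 1 + 14 + 4 = 28

Minimum assignment cost: 28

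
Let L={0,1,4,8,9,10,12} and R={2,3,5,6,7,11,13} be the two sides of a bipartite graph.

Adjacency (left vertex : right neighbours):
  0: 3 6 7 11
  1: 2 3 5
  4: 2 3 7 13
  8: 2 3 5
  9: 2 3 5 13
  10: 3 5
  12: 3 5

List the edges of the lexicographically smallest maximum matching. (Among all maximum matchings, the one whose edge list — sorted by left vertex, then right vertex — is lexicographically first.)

|M| = 6 (so the lex-smallest maximum matching has 6 edges)
process left vertices in ascending order; for each, take the smallest-labelled available neighbour that still permits 6 edges overall, or leave it unmatched if none does
lex-smallest matching: {0-6, 1-2, 4-7, 8-3, 9-13, 10-5}

Lex-smallest maximum matching: {(0,6), (1,2), (4,7), (8,3), (9,13), (10,5)}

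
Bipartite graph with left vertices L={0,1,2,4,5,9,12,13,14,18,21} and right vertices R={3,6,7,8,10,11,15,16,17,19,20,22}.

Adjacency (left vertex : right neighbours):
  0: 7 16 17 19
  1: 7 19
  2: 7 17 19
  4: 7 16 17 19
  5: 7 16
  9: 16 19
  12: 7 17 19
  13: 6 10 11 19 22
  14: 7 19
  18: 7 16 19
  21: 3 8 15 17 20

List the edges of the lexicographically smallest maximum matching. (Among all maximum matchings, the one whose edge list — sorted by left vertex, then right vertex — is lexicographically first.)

|M| = 6 (so the lex-smallest maximum matching has 6 edges)
process left vertices in ascending order; for each, take the smallest-labelled available neighbour that still permits 6 edges overall, or leave it unmatched if none does
lex-smallest matching: {0-7, 1-19, 2-17, 4-16, 13-6, 21-3}

Lex-smallest maximum matching: {(0,7), (1,19), (2,17), (4,16), (13,6), (21,3)}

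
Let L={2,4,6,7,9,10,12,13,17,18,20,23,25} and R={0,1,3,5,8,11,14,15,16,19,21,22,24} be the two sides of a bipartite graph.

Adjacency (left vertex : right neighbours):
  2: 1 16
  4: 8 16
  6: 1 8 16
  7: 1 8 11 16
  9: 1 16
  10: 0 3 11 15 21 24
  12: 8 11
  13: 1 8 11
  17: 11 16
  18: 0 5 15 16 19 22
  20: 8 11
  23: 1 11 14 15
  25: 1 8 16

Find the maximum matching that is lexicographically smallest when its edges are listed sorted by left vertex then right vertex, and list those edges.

Lex-smallest maximum matching: {(2,1), (4,8), (6,16), (7,11), (10,0), (18,5), (23,14)}

|M| = 7 (so the lex-smallest maximum matching has 7 edges)
process left vertices in ascending order; for each, take the smallest-labelled available neighbour that still permits 7 edges overall, or leave it unmatched if none does
lex-smallest matching: {2-1, 4-8, 6-16, 7-11, 10-0, 18-5, 23-14}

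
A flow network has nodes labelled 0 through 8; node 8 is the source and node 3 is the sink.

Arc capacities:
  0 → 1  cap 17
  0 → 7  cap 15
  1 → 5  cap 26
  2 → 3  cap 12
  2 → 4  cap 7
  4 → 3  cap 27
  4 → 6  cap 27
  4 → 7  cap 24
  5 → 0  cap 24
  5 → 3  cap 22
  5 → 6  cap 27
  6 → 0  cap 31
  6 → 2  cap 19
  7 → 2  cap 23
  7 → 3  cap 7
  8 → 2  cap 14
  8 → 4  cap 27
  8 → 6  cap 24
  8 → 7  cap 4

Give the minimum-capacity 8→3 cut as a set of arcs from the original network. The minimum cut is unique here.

augment #1: 8→2→3 push 12
augment #2: 8→4→3 push 27
augment #3: 8→7→3 push 4
augment #4: 8→2→4→7→3 push 2
augment #5: 8→6→0→7→3 push 1
augment #6: 8→6→0→1→5→3 push 17
max flow = 63; residual-reachable set from 8 gives S-side
cut edges (S→T): {(0,1), (2,3), (4,3), (7,3)} total cap 63

Min-cut arcs: {(0,1), (2,3), (4,3), (7,3)} (total capacity 63)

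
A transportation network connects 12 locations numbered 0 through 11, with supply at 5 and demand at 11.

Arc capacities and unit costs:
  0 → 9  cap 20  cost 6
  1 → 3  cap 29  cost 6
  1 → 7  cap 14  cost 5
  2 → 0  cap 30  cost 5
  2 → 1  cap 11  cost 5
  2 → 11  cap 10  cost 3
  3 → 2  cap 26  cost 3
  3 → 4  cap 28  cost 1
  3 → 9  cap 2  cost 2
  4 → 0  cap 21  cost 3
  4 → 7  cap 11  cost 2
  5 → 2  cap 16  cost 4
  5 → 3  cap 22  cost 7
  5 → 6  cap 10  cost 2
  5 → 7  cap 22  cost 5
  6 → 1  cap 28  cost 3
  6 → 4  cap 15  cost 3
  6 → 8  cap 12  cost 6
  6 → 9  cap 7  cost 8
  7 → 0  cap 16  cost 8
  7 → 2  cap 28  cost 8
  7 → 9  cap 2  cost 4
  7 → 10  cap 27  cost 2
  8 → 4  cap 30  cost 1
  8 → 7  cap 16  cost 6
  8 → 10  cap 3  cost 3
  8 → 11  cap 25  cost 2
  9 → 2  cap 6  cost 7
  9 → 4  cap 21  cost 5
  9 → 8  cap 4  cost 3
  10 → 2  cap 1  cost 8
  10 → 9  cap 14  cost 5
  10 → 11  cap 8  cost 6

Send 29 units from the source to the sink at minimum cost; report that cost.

shortest-cost path #1: 5→2→11 push 10 @ unit cost 7 (adds 70)
shortest-cost path #2: 5→6→8→11 push 10 @ unit cost 10 (adds 100)
shortest-cost path #3: 5→7→10→11 push 8 @ unit cost 13 (adds 104)
shortest-cost path #4: 5→7→9→8→11 push 1 @ unit cost 14 (adds 14)
total cost = 288

Minimum cost for 29 units: 288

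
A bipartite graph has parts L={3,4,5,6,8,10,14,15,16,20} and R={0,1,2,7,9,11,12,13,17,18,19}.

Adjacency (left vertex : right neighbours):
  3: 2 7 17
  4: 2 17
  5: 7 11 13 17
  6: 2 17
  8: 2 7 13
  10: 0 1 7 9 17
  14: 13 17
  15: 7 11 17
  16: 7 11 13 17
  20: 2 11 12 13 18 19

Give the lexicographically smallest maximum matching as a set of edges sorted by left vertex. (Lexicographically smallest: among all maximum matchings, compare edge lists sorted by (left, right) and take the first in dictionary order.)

Lex-smallest maximum matching: {(3,2), (4,17), (5,7), (8,13), (10,0), (15,11), (20,12)}

|M| = 7 (so the lex-smallest maximum matching has 7 edges)
process left vertices in ascending order; for each, take the smallest-labelled available neighbour that still permits 7 edges overall, or leave it unmatched if none does
lex-smallest matching: {3-2, 4-17, 5-7, 8-13, 10-0, 15-11, 20-12}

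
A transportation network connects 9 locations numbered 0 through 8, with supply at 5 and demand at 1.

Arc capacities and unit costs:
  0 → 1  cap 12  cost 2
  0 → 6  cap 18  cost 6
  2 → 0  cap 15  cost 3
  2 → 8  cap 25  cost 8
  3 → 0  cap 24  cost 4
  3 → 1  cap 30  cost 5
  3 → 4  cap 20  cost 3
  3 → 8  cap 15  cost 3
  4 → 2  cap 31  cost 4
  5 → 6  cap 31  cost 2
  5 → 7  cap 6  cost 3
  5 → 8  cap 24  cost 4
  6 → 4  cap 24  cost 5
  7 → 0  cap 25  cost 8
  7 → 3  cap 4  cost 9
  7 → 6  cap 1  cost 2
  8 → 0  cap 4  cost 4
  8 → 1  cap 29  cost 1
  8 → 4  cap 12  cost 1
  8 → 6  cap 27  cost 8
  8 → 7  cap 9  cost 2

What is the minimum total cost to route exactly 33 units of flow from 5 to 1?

Minimum cost for 33 units: 246

shortest-cost path #1: 5→8→1 push 24 @ unit cost 5 (adds 120)
shortest-cost path #2: 5→7→0→1 push 6 @ unit cost 13 (adds 78)
shortest-cost path #3: 5→6→4→2→0→1 push 3 @ unit cost 16 (adds 48)
total cost = 246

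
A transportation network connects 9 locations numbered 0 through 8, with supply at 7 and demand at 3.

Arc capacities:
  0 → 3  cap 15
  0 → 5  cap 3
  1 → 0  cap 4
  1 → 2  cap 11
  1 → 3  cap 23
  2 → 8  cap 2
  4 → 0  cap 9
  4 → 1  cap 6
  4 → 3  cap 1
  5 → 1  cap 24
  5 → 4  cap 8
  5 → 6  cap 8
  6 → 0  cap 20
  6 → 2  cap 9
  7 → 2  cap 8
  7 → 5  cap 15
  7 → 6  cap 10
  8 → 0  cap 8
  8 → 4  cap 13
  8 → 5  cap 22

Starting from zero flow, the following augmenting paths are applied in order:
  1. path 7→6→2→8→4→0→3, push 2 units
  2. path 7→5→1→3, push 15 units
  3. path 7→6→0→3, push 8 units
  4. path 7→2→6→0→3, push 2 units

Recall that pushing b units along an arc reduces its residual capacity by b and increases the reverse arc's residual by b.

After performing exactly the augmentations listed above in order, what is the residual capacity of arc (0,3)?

Residual capacity of (0,3): 3

after path 1 (7→6→2→8→4→0→3, push 2): res(0,3)=13
after path 2 (7→5→1→3, push 15): res(0,3)=13
after path 3 (7→6→0→3, push 8): res(0,3)=5
after path 4 (7→2→6→0→3, push 2): res(0,3)=3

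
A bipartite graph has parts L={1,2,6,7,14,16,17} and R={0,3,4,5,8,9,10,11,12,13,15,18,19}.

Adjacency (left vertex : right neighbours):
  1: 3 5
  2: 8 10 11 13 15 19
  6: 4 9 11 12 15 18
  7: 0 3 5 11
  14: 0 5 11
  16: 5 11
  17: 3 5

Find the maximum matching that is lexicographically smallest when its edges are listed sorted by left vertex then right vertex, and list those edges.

|M| = 6 (so the lex-smallest maximum matching has 6 edges)
process left vertices in ascending order; for each, take the smallest-labelled available neighbour that still permits 6 edges overall, or leave it unmatched if none does
lex-smallest matching: {1-3, 2-8, 6-4, 7-0, 14-5, 16-11}

Lex-smallest maximum matching: {(1,3), (2,8), (6,4), (7,0), (14,5), (16,11)}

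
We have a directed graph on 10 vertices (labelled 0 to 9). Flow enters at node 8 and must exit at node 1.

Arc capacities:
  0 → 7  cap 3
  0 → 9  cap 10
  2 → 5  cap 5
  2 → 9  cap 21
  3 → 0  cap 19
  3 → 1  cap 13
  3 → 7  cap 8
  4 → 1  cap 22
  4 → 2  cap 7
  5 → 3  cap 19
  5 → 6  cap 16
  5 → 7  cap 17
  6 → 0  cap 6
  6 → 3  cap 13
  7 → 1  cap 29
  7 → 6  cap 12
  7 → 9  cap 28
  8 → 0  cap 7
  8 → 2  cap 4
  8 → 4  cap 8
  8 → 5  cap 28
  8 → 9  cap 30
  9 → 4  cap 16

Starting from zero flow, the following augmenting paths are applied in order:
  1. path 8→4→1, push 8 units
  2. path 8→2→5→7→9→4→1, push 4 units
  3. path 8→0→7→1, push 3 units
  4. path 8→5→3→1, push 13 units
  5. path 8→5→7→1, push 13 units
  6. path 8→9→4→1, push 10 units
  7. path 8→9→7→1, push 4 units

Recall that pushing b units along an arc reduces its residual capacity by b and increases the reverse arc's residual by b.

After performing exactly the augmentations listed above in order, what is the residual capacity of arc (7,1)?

after path 1 (8→4→1, push 8): res(7,1)=29
after path 2 (8→2→5→7→9→4→1, push 4): res(7,1)=29
after path 3 (8→0→7→1, push 3): res(7,1)=26
after path 4 (8→5→3→1, push 13): res(7,1)=26
after path 5 (8→5→7→1, push 13): res(7,1)=13
after path 6 (8→9→4→1, push 10): res(7,1)=13
after path 7 (8→9→7→1, push 4): res(7,1)=9

Residual capacity of (7,1): 9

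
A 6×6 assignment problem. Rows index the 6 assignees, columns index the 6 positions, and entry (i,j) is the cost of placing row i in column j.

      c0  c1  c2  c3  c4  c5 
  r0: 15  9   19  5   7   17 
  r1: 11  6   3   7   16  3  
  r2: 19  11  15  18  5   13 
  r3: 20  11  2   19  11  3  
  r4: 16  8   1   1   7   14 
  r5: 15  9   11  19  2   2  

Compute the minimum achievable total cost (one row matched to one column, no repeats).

optimal assignment: row0→col1 (cost 9), row1→col0 (cost 11), row2→col4 (cost 5), row3→col2 (cost 2), row4→col3 (cost 1), row5→col5 (cost 2)
total = 9 + 11 + 5 + 2 + 1 + 2 = 30

Minimum assignment cost: 30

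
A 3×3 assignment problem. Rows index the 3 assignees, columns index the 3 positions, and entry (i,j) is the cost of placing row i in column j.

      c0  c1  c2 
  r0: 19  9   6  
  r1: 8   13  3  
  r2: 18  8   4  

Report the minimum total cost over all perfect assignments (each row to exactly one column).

optimal assignment: row0→col1 (cost 9), row1→col0 (cost 8), row2→col2 (cost 4)
total = 9 + 8 + 4 = 21

Minimum assignment cost: 21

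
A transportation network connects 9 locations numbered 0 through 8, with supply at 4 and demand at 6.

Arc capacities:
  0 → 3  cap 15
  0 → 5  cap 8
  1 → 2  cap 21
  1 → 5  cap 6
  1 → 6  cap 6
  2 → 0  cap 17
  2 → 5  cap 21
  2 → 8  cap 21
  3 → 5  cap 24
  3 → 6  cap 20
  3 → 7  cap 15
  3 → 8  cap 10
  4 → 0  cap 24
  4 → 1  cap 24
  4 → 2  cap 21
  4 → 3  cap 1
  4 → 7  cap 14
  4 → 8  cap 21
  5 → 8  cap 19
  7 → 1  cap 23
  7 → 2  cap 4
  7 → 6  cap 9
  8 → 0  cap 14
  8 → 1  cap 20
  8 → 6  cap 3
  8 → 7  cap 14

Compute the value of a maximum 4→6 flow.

augment #1: 4→1→6 bottleneck 6, total now 6
augment #2: 4→3→6 bottleneck 1, total now 7
augment #3: 4→7→6 bottleneck 9, total now 16
augment #4: 4→8→6 bottleneck 3, total now 19
augment #5: 4→0→3→6 bottleneck 15, total now 34

Maximum flow value: 34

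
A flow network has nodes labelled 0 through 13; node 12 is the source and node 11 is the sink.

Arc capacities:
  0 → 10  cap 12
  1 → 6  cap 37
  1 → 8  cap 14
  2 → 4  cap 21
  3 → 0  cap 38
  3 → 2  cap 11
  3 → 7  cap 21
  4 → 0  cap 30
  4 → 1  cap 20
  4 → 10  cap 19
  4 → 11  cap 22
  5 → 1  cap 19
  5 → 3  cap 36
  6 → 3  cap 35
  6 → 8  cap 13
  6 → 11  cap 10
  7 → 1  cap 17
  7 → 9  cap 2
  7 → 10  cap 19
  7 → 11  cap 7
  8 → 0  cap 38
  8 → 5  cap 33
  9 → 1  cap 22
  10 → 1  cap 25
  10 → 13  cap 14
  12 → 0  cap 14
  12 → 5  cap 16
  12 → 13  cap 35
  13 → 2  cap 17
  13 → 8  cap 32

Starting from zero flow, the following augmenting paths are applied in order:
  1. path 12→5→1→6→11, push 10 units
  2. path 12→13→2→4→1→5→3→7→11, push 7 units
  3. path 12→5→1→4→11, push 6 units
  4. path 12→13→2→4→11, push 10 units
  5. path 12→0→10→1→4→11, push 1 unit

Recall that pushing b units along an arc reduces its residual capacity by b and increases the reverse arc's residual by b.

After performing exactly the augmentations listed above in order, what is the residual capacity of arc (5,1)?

after path 1 (12→5→1→6→11, push 10): res(5,1)=9
after path 2 (12→13→2→4→1→5→3→7→11, push 7): res(5,1)=16
after path 3 (12→5→1→4→11, push 6): res(5,1)=10
after path 4 (12→13→2→4→11, push 10): res(5,1)=10
after path 5 (12→0→10→1→4→11, push 1): res(5,1)=10

Residual capacity of (5,1): 10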